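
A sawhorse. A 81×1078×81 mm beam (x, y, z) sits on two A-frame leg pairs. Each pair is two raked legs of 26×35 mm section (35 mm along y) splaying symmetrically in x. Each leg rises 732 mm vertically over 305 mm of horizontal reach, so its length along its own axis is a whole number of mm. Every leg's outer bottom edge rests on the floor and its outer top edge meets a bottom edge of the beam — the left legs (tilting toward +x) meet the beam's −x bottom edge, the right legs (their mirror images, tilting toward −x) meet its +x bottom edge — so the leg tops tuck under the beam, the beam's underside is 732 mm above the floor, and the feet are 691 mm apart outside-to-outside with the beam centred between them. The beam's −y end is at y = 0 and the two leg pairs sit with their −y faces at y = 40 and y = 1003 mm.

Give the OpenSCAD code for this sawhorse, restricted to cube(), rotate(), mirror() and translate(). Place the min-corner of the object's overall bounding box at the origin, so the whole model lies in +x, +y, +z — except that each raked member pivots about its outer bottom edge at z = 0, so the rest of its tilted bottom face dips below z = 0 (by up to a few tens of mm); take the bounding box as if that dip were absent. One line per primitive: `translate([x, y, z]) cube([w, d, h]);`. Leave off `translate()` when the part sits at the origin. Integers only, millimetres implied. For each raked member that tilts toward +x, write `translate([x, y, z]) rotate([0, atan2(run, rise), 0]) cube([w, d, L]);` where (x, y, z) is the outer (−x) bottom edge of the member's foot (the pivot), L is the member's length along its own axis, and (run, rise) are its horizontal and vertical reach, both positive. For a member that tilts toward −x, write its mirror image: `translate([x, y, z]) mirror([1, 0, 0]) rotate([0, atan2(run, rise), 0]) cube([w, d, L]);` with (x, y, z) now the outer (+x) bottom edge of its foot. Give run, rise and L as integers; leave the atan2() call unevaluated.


translate([305, 0, 732]) cube([81, 1078, 81]);
translate([0, 40, 0]) rotate([0, atan2(305, 732), 0]) cube([26, 35, 793]);
translate([691, 40, 0]) mirror([1, 0, 0]) rotate([0, atan2(305, 732), 0]) cube([26, 35, 793]);
translate([0, 1003, 0]) rotate([0, atan2(305, 732), 0]) cube([26, 35, 793]);
translate([691, 1003, 0]) mirror([1, 0, 0]) rotate([0, atan2(305, 732), 0]) cube([26, 35, 793]);


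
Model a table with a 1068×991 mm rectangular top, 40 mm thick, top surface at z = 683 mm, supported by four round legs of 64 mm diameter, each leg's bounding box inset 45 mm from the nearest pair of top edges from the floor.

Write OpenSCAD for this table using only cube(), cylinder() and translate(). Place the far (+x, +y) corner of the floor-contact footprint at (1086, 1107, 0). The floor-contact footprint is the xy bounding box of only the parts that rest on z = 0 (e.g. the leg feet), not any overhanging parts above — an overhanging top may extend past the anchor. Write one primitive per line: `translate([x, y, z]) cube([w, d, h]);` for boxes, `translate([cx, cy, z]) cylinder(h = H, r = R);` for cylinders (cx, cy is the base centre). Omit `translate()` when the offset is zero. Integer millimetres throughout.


translate([63, 161, 643]) cube([1068, 991, 40]);
translate([140, 238, 0]) cylinder(h = 643, r = 32);
translate([1054, 238, 0]) cylinder(h = 643, r = 32);
translate([140, 1075, 0]) cylinder(h = 643, r = 32);
translate([1054, 1075, 0]) cylinder(h = 643, r = 32);


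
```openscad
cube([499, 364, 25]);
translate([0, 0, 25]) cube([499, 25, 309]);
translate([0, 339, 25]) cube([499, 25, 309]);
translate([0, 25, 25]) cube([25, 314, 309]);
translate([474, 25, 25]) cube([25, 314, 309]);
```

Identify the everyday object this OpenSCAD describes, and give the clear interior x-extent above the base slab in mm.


An open box. The internal width is 449 mm.

A 499×364 base slab with four walls standing on it — an open box. The base is 499 mm wide and the walls are 25 mm thick, so the internal width is 499 − 2 × 25 = 449 mm.


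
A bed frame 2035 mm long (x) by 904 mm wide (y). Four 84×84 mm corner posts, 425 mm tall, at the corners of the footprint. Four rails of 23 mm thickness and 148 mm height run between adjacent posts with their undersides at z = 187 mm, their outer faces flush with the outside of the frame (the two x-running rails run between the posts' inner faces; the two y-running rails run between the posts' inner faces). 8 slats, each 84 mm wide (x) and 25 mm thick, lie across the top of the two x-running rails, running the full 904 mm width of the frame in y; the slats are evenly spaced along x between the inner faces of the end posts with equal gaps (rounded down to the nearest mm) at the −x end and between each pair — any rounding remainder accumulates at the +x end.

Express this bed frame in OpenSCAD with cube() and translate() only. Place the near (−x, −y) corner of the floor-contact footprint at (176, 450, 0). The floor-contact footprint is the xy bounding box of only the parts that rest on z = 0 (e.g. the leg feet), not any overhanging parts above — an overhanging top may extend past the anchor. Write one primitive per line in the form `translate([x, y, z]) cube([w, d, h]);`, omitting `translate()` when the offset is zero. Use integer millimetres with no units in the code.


translate([176, 450, 0]) cube([84, 84, 425]);
translate([176, 1270, 0]) cube([84, 84, 425]);
translate([2127, 450, 0]) cube([84, 84, 425]);
translate([2127, 1270, 0]) cube([84, 84, 425]);
translate([260, 450, 187]) cube([1867, 23, 148]);
translate([260, 1331, 187]) cube([1867, 23, 148]);
translate([176, 534, 187]) cube([23, 736, 148]);
translate([2188, 534, 187]) cube([23, 736, 148]);
translate([392, 450, 335]) cube([84, 904, 25]);
translate([608, 450, 335]) cube([84, 904, 25]);
translate([824, 450, 335]) cube([84, 904, 25]);
translate([1040, 450, 335]) cube([84, 904, 25]);
translate([1256, 450, 335]) cube([84, 904, 25]);
translate([1472, 450, 335]) cube([84, 904, 25]);
translate([1688, 450, 335]) cube([84, 904, 25]);
translate([1904, 450, 335]) cube([84, 904, 25]);


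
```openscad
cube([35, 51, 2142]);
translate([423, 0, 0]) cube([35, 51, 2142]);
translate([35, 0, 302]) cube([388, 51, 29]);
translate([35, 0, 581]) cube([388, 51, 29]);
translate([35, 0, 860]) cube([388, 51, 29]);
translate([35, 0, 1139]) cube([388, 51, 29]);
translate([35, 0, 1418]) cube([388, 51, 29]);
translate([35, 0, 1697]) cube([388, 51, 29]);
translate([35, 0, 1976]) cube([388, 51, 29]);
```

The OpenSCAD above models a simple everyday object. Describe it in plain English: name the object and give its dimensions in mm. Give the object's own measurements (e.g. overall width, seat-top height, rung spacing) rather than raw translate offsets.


A straight ladder. Two 35×51 mm vertical rails, 2142 mm tall, stand 458 mm apart (outside-to-outside) with their front faces coplanar on the −y side. 7 rungs, each 51 mm deep and 29 mm tall, span between the inner faces of the rails, front faces flush with the rails. The lowest rung's underside is at z = 302 mm and rungs are spaced 279 mm apart (underside to underside).


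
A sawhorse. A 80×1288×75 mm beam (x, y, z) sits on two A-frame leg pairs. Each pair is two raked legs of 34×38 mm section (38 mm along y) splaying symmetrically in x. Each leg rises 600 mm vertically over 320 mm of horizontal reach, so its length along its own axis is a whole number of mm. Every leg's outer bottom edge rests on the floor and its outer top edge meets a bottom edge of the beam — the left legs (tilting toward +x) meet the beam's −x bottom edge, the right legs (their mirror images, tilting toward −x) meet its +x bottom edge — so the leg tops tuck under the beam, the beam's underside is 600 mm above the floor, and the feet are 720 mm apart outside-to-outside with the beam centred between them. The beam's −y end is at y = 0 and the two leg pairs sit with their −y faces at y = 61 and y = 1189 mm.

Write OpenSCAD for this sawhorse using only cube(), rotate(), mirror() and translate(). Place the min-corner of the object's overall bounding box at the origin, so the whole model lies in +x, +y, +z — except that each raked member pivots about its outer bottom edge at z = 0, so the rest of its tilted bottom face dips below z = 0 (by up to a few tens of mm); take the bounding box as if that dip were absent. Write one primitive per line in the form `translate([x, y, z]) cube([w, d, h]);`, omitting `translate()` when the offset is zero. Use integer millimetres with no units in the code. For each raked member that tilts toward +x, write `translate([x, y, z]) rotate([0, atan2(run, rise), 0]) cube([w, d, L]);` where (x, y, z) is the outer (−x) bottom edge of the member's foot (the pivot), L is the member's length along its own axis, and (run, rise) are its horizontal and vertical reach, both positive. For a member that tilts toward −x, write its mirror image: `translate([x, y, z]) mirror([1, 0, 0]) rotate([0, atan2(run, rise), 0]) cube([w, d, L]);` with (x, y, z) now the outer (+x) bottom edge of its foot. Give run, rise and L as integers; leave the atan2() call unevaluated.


translate([320, 0, 600]) cube([80, 1288, 75]);
translate([0, 61, 0]) rotate([0, atan2(320, 600), 0]) cube([34, 38, 680]);
translate([720, 61, 0]) mirror([1, 0, 0]) rotate([0, atan2(320, 600), 0]) cube([34, 38, 680]);
translate([0, 1189, 0]) rotate([0, atan2(320, 600), 0]) cube([34, 38, 680]);
translate([720, 1189, 0]) mirror([1, 0, 0]) rotate([0, atan2(320, 600), 0]) cube([34, 38, 680]);


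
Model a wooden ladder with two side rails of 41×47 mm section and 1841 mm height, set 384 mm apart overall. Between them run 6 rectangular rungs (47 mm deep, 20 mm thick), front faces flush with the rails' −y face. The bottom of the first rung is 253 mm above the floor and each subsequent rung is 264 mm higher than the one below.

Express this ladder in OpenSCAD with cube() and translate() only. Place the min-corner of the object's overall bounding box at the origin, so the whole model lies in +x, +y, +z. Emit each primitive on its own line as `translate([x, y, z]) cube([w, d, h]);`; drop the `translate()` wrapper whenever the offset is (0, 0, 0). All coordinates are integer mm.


cube([41, 47, 1841]);
translate([343, 0, 0]) cube([41, 47, 1841]);
translate([41, 0, 253]) cube([302, 47, 20]);
translate([41, 0, 517]) cube([302, 47, 20]);
translate([41, 0, 781]) cube([302, 47, 20]);
translate([41, 0, 1045]) cube([302, 47, 20]);
translate([41, 0, 1309]) cube([302, 47, 20]);
translate([41, 0, 1573]) cube([302, 47, 20]);


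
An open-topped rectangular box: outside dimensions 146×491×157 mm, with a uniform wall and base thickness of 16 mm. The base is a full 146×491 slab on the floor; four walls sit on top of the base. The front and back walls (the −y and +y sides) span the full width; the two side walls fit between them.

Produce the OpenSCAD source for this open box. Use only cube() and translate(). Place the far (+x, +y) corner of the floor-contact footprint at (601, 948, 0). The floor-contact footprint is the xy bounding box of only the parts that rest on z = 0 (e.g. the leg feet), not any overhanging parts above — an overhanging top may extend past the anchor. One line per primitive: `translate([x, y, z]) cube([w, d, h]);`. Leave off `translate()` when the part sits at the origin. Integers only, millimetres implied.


translate([455, 457, 0]) cube([146, 491, 16]);
translate([455, 457, 16]) cube([146, 16, 141]);
translate([455, 932, 16]) cube([146, 16, 141]);
translate([455, 473, 16]) cube([16, 459, 141]);
translate([585, 473, 16]) cube([16, 459, 141]);


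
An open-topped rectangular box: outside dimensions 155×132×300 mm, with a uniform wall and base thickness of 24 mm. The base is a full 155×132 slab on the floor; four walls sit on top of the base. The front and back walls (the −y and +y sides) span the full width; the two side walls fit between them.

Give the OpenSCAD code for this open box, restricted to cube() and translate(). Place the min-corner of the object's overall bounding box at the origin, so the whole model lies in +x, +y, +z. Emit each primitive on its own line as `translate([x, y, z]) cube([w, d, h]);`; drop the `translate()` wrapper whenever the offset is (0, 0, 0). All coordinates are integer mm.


cube([155, 132, 24]);
translate([0, 0, 24]) cube([155, 24, 276]);
translate([0, 108, 24]) cube([155, 24, 276]);
translate([0, 24, 24]) cube([24, 84, 276]);
translate([131, 24, 24]) cube([24, 84, 276]);


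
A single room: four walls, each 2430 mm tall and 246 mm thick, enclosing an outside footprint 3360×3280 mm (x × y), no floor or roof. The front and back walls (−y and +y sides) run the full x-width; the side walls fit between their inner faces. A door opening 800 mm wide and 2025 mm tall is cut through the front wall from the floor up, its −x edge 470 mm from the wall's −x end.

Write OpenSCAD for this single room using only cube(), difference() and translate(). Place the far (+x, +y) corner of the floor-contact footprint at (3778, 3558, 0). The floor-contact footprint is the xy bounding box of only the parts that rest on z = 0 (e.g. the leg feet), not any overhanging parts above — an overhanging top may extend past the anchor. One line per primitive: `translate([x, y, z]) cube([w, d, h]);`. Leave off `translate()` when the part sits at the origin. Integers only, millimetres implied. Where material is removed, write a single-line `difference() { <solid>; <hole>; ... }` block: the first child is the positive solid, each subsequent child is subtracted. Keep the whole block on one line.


difference() { translate([418, 278, 0]) cube([3360, 246, 2430]); translate([888, 278, 0]) cube([800, 246, 2025]); }
translate([418, 3312, 0]) cube([3360, 246, 2430]);
translate([418, 524, 0]) cube([246, 2788, 2430]);
translate([3532, 524, 0]) cube([246, 2788, 2430]);


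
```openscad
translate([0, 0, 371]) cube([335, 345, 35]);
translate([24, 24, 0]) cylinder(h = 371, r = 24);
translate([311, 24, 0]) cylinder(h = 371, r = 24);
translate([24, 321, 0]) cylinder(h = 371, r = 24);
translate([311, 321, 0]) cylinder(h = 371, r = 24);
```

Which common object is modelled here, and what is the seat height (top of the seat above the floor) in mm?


A stool. The seat height is 406 mm.

A 335×345×35 slab at z = 371 on four corner cylinders — a stool. The seat top is 371 + 35 = 406 mm.


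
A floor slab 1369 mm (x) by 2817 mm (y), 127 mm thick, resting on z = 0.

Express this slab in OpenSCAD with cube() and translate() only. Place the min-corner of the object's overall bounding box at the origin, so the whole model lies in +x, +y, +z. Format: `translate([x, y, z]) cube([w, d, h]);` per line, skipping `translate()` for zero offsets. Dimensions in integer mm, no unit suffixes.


cube([1369, 2817, 127]);


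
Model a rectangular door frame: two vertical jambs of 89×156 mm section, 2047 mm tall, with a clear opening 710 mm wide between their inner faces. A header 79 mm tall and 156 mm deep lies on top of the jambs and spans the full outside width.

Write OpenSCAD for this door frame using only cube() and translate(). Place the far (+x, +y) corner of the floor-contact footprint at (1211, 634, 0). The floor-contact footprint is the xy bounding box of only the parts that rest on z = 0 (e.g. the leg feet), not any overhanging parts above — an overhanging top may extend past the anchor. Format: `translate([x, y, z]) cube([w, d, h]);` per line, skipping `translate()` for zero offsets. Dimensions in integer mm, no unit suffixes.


translate([323, 478, 0]) cube([89, 156, 2047]);
translate([1122, 478, 0]) cube([89, 156, 2047]);
translate([323, 478, 2047]) cube([888, 156, 79]);


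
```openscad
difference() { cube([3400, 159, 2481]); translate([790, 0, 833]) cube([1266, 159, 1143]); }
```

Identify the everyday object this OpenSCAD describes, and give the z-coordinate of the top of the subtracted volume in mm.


A wall with a window opening. The window head height is 1976 mm.

A wall with a rectangular opening subtracted — a window. Sill at z = 833, opening 1143 mm tall, so the head is at 833 + 1143 = 1976 mm.


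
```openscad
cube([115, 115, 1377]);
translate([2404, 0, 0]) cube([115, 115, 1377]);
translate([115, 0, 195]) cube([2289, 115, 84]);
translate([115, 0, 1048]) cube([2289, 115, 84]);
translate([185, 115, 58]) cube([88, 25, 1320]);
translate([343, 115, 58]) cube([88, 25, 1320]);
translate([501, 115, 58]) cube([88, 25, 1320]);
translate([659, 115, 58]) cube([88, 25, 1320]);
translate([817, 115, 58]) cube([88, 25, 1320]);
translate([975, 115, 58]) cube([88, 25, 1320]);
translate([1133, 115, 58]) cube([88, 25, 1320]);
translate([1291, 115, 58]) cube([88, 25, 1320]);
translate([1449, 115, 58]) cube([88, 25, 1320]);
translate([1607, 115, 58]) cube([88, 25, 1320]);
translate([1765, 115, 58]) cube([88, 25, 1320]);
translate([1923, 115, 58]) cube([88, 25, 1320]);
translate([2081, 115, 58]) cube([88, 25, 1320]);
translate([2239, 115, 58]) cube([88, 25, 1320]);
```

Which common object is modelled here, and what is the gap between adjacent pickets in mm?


A fence section. The picket gap is 70 mm.

Two posts, two rails, 14 pickets — a fence section. Span 2289 mm holds 14 pickets of 88 mm with 15 equal gaps: ⌊(2289 − 14·88) / 15⌋ = 70 mm.


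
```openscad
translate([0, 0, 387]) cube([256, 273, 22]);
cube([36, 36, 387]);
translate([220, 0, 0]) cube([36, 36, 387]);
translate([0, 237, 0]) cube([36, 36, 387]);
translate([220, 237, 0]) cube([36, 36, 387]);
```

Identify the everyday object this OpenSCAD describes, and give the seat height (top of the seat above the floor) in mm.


A stool. The seat height is 409 mm.

A 256×273×22 slab at z = 387 on four corner posts — a stool. The seat top is 387 + 22 = 409 mm.


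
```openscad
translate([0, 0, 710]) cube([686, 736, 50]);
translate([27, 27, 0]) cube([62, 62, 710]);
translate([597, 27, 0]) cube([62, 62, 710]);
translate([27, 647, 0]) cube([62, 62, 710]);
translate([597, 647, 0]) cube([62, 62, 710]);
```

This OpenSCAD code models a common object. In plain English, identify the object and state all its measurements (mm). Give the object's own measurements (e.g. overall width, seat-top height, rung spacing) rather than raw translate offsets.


A rectangular dining table. The top is 686×736×50 mm with its upper surface at z = 760 mm. It stands on four 62×62 mm square legs, each inset 27 mm from the nearest pair of top edges, running from the floor to the underside of the top.


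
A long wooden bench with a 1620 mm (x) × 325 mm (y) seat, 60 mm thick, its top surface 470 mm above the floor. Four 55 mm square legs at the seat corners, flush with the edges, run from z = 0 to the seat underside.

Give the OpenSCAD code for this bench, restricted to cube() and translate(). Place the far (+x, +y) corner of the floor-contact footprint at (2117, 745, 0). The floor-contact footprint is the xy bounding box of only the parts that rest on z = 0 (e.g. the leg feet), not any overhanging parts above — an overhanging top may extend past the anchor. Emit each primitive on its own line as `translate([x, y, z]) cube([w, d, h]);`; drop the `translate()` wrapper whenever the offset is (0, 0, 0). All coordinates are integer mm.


translate([497, 420, 410]) cube([1620, 325, 60]);
translate([497, 420, 0]) cube([55, 55, 410]);
translate([497, 690, 0]) cube([55, 55, 410]);
translate([2062, 420, 0]) cube([55, 55, 410]);
translate([2062, 690, 0]) cube([55, 55, 410]);


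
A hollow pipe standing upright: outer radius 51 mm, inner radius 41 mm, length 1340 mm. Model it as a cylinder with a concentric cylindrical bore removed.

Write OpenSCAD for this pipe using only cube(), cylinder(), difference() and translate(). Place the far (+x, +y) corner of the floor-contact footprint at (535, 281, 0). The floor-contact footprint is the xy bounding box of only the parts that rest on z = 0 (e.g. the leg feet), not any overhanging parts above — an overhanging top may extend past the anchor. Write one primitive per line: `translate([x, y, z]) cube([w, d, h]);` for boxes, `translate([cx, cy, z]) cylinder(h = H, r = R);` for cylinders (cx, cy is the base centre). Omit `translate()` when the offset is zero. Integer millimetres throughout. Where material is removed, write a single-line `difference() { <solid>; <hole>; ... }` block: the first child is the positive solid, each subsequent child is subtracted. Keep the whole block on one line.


difference() { translate([484, 230, 0]) cylinder(h = 1340, r = 51); translate([484, 230, 0]) cylinder(h = 1340, r = 41); }


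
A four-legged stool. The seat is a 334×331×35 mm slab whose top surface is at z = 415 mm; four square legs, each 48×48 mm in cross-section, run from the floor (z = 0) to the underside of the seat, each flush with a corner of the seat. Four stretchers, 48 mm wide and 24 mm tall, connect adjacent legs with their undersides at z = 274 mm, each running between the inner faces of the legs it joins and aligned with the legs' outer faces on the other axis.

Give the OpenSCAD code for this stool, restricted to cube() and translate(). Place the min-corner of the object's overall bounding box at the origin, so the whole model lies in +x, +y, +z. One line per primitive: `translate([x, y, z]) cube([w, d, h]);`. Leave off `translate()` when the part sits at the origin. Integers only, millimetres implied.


// leg_h = 415 - 35 = 380
// stretcher span = 334 - 2*48 = 238
translate([0, 0, 380]) cube([334, 331, 35]);
cube([48, 48, 380]);
translate([286, 0, 0]) cube([48, 48, 380]);
translate([0, 283, 0]) cube([48, 48, 380]);
translate([286, 283, 0]) cube([48, 48, 380]);
translate([48, 0, 274]) cube([238, 48, 24]);
translate([48, 283, 274]) cube([238, 48, 24]);
translate([0, 48, 274]) cube([48, 235, 24]);
translate([286, 48, 274]) cube([48, 235, 24]);


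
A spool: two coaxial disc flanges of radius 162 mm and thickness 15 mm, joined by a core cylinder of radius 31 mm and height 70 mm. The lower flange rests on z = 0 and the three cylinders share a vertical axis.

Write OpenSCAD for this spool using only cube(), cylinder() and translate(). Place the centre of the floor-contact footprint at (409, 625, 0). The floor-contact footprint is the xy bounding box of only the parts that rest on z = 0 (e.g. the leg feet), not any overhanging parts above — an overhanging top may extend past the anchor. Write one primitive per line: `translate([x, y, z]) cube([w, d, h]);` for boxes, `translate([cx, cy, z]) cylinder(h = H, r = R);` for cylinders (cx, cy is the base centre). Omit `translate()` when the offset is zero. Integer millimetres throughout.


translate([409, 625, 0]) cylinder(h = 15, r = 162);
translate([409, 625, 15]) cylinder(h = 70, r = 31);
translate([409, 625, 85]) cylinder(h = 15, r = 162);


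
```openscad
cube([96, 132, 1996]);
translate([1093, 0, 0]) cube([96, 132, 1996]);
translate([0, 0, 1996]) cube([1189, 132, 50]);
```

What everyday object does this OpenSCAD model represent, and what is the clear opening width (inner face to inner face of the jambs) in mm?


A door frame. The clear opening width is 997 mm.

Two 1996 mm tall posts with a header on top — a door frame. The left jamb is 96 mm wide at x = 0; the right jamb starts at x = 1093. The clear opening is 1093 − 96 = 997 mm.


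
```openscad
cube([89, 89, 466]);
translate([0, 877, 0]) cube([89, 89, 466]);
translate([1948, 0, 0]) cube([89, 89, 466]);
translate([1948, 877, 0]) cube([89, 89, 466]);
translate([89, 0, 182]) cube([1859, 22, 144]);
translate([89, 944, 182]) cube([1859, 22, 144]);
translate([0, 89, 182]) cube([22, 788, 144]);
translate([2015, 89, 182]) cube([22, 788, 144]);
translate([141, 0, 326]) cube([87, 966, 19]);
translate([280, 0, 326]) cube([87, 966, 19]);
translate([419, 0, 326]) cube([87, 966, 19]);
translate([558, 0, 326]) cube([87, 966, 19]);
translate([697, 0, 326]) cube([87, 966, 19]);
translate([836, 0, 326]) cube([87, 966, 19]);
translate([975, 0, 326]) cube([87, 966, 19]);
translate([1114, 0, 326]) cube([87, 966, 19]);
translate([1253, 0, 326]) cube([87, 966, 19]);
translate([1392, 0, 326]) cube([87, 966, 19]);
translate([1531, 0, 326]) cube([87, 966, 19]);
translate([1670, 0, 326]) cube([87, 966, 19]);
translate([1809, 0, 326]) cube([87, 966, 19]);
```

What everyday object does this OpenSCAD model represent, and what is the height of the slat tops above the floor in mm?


A bed frame. The slat-top height is 345 mm.

Four posts, four rails, and a row of slats — a bed frame. Slats sit on the rails at z = 182 + 144 = 326; with slat thickness 19, the top is 345 mm.


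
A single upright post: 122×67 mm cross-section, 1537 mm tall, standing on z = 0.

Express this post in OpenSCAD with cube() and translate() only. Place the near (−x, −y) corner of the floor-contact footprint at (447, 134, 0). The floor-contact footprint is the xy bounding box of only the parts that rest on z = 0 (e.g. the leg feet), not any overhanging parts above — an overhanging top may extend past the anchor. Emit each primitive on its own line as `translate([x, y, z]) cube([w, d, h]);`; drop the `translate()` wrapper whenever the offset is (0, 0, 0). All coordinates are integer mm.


translate([447, 134, 0]) cube([122, 67, 1537]);


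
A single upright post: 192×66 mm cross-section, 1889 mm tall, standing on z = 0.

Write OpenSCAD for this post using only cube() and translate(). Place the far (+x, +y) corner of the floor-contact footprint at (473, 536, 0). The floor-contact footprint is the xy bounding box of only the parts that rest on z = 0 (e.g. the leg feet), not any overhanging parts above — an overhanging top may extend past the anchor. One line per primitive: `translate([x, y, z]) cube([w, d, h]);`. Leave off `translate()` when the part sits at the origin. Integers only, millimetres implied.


translate([281, 470, 0]) cube([192, 66, 1889]);


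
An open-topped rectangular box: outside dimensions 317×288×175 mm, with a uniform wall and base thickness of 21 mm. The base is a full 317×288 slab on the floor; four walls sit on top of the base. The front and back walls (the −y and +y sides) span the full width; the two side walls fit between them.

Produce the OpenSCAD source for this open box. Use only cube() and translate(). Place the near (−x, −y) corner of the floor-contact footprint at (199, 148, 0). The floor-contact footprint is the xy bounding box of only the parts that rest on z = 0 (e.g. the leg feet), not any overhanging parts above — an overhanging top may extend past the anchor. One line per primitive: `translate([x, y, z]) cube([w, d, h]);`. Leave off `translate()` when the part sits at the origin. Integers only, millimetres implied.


translate([199, 148, 0]) cube([317, 288, 21]);
translate([199, 148, 21]) cube([317, 21, 154]);
translate([199, 415, 21]) cube([317, 21, 154]);
translate([199, 169, 21]) cube([21, 246, 154]);
translate([495, 169, 21]) cube([21, 246, 154]);


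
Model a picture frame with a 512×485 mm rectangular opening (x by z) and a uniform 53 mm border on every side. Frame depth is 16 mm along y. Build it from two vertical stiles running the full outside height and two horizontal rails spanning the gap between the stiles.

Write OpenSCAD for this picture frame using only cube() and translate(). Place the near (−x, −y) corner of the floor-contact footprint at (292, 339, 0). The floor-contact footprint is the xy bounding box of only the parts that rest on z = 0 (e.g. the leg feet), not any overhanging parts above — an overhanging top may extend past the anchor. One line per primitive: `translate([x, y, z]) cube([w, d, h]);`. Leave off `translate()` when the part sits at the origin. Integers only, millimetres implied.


translate([292, 339, 0]) cube([53, 16, 591]);
translate([857, 339, 0]) cube([53, 16, 591]);
translate([345, 339, 0]) cube([512, 16, 53]);
translate([345, 339, 538]) cube([512, 16, 53]);


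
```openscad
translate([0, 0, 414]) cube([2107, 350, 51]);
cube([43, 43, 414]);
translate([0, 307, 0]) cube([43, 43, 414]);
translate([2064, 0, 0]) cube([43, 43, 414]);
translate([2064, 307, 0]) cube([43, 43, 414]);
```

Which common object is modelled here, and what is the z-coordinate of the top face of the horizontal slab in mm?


A bench. The seat-top height is 465 mm.

A long slab on four corner posts — a bench. The slab sits at z = 414 with thickness 51, so the top is 414 + 51 = 465 mm.


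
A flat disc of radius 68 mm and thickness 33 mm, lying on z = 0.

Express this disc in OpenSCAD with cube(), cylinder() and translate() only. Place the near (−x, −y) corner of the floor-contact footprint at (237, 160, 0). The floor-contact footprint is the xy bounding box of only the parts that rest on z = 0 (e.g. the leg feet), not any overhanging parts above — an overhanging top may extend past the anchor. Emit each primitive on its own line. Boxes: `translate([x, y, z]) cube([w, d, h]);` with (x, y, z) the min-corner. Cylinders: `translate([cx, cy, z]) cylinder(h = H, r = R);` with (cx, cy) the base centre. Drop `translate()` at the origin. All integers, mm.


translate([305, 228, 0]) cylinder(h = 33, r = 68);


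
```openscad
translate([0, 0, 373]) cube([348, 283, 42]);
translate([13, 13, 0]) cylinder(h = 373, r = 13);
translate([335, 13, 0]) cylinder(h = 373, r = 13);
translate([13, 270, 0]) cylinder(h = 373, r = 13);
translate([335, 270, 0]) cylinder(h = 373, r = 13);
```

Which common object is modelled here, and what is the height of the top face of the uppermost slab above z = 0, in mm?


A stool. The seat height is 415 mm.

A 348×283×42 slab at z = 373 on four corner cylinders — a stool. The seat top is 373 + 42 = 415 mm.


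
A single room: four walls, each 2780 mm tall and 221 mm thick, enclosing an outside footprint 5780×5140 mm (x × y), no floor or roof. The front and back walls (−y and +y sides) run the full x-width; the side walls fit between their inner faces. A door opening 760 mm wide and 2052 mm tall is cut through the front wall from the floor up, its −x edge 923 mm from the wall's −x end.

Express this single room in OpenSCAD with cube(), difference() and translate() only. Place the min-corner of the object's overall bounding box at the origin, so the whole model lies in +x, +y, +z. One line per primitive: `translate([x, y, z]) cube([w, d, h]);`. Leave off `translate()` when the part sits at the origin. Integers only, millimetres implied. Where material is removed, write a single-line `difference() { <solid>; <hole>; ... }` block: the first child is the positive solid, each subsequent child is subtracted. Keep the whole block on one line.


difference() { cube([5780, 221, 2780]); translate([923, 0, 0]) cube([760, 221, 2052]); }
translate([0, 4919, 0]) cube([5780, 221, 2780]);
translate([0, 221, 0]) cube([221, 4698, 2780]);
translate([5559, 221, 0]) cube([221, 4698, 2780]);


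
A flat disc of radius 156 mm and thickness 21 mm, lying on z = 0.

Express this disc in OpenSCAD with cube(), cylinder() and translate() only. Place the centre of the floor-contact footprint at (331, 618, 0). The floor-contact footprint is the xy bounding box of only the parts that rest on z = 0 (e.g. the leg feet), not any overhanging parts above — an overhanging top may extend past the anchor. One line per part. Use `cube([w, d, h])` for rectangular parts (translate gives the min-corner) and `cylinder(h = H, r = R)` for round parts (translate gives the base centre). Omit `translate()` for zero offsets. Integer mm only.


translate([331, 618, 0]) cylinder(h = 21, r = 156);


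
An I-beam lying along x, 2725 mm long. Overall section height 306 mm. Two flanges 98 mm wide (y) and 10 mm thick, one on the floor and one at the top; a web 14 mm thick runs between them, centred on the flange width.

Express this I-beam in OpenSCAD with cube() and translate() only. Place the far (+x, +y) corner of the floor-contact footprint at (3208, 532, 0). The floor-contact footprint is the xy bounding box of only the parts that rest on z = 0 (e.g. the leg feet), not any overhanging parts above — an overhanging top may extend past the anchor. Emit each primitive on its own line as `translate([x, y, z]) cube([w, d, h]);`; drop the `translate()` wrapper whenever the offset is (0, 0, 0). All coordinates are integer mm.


translate([483, 434, 0]) cube([2725, 98, 10]);
translate([483, 476, 10]) cube([2725, 14, 286]);
translate([483, 434, 296]) cube([2725, 98, 10]);


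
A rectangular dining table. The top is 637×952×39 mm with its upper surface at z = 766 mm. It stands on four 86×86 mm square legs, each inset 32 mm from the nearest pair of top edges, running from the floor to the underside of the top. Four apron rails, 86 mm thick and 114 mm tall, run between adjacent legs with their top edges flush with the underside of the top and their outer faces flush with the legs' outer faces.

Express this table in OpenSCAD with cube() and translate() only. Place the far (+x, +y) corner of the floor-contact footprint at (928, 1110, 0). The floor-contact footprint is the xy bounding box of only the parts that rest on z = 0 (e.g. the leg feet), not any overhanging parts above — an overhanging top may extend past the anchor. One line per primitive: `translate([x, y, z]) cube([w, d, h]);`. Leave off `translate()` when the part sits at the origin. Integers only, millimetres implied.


translate([323, 190, 727]) cube([637, 952, 39]);
translate([355, 222, 0]) cube([86, 86, 727]);
translate([842, 222, 0]) cube([86, 86, 727]);
translate([355, 1024, 0]) cube([86, 86, 727]);
translate([842, 1024, 0]) cube([86, 86, 727]);
translate([441, 222, 613]) cube([401, 86, 114]);
translate([441, 1024, 613]) cube([401, 86, 114]);
translate([355, 308, 613]) cube([86, 716, 114]);
translate([842, 308, 613]) cube([86, 716, 114]);


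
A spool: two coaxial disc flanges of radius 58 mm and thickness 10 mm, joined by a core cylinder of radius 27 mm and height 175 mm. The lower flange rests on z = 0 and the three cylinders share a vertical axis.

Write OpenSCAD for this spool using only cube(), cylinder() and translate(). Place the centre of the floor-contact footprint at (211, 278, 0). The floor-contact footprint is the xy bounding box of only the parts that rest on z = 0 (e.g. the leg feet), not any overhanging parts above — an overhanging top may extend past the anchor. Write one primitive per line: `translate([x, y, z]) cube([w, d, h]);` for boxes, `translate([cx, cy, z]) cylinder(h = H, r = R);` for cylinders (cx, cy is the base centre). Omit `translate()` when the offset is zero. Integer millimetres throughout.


translate([211, 278, 0]) cylinder(h = 10, r = 58);
translate([211, 278, 10]) cylinder(h = 175, r = 27);
translate([211, 278, 185]) cylinder(h = 10, r = 58);


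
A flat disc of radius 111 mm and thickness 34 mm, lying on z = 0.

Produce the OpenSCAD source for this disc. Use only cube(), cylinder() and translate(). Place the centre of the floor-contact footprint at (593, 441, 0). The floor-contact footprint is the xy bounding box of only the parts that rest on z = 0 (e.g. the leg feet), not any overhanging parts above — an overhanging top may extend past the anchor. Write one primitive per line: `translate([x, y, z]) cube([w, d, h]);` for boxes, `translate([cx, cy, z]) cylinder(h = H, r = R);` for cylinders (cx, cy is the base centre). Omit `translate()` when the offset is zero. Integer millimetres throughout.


translate([593, 441, 0]) cylinder(h = 34, r = 111);


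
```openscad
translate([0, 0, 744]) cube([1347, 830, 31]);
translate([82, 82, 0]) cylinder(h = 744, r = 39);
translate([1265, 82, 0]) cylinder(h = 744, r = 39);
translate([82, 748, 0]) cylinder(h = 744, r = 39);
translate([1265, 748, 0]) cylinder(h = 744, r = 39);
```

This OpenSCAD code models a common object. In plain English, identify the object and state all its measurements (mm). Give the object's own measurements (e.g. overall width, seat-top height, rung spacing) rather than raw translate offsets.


A rectangular dining table. The top is 1347×830×31 mm with its upper surface at z = 775 mm. It stands on four round legs of 78 mm diameter, each leg's bounding box inset 43 mm from the nearest pair of top edges, running from the floor to the underside of the top.


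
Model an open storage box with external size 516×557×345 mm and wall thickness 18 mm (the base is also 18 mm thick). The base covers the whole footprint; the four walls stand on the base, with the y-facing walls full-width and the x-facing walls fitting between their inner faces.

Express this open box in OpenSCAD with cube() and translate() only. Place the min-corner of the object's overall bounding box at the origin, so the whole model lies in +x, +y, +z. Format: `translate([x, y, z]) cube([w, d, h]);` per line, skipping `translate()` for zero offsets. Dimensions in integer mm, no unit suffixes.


cube([516, 557, 18]);
translate([0, 0, 18]) cube([516, 18, 327]);
translate([0, 539, 18]) cube([516, 18, 327]);
translate([0, 18, 18]) cube([18, 521, 327]);
translate([498, 18, 18]) cube([18, 521, 327]);


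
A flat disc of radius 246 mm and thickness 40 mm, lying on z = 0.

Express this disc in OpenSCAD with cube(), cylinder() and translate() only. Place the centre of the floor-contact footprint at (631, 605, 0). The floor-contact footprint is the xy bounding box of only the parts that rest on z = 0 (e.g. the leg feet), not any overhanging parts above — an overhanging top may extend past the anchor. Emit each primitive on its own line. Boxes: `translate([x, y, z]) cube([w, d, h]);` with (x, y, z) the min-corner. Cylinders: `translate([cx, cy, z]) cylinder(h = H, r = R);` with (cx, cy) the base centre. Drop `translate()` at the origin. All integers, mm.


translate([631, 605, 0]) cylinder(h = 40, r = 246);


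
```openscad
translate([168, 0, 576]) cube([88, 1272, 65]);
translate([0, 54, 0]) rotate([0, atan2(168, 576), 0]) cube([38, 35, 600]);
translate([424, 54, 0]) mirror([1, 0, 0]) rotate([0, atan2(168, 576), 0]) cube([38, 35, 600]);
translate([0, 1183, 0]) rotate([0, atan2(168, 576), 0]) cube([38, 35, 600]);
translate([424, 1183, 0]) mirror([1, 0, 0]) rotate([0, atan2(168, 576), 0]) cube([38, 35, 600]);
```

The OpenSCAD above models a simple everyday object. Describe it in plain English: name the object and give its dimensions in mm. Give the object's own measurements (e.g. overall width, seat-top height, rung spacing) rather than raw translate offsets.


A sawhorse. A 88×1272×65 mm beam (x, y, z) sits on two A-frame leg pairs. Each pair is two raked legs of 38×35 mm section (35 mm along y) splaying symmetrically in x. Each leg rises 576 mm vertically over 168 mm of horizontal reach and is 600 mm long along its own axis. Every leg's outer bottom edge rests on the floor and its outer top edge meets a bottom edge of the beam — the left legs (tilting toward +x) meet the beam's −x bottom edge, the right legs (their mirror images, tilting toward −x) meet its +x bottom edge — so the leg tops tuck under the beam, the beam's underside is 576 mm above the floor, and the feet are 424 mm apart outside-to-outside with the beam centred between them. The two leg pairs are set in 54 mm from either end of the beam.


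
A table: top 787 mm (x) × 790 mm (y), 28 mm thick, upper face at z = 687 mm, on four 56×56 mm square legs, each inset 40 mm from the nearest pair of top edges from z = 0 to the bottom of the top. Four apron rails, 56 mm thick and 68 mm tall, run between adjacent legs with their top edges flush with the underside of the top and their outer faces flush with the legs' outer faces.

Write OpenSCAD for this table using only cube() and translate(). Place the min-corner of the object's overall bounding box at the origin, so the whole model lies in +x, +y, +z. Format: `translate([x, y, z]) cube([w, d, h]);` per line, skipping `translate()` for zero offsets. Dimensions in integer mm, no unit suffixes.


translate([0, 0, 659]) cube([787, 790, 28]);
translate([40, 40, 0]) cube([56, 56, 659]);
translate([691, 40, 0]) cube([56, 56, 659]);
translate([40, 694, 0]) cube([56, 56, 659]);
translate([691, 694, 0]) cube([56, 56, 659]);
translate([96, 40, 591]) cube([595, 56, 68]);
translate([96, 694, 591]) cube([595, 56, 68]);
translate([40, 96, 591]) cube([56, 598, 68]);
translate([691, 96, 591]) cube([56, 598, 68]);
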